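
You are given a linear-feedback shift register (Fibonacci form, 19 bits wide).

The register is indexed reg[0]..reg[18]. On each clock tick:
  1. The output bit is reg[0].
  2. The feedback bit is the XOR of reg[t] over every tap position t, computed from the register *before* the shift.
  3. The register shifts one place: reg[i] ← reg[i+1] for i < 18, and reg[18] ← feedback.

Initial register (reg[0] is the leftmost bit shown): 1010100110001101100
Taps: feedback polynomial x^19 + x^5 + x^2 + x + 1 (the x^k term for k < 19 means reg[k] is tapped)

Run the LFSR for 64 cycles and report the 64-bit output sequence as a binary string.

1010100110001101100011011010001000100010100001010101011110100110

step | reg (before) | out | fb
   0 | 1010100110001101100 | 1 | 0
   1 | 0101001100011011000 | 0 | 1
   2 | 1010011000110110001 | 1 | 1
   3 | 0100110001101100011 | 0 | 0
   4 | 1001100011011000110 | 1 | 1
   5 | 0011000110110001101 | 0 | 1
   6 | 0110001101100011011 | 0 | 0
   7 | 1100011011000110110 | 1 | 1
   8 | 1000110110001101101 | 1 | 0
   9 | 0001101100011011010 | 0 | 0
  10 | 0011011000110110100 | 0 | 0
  11 | 0110110001101101000 | 0 | 1
  12 | 1101100011011010001 | 1 | 0
  13 | 1011000110110100010 | 1 | 0
  14 | 0110001101101000100 | 0 | 0
  15 | 1100011011010001000 | 1 | 1
  16 | 1000110110100010001 | 1 | 0
  17 | 0001101101000100010 | 0 | 0
  18 | 0011011010001000100 | 0 | 0
  19 | 0110110100010001000 | 0 | 1
  20 | 1101101000100010001 | 1 | 0
  21 | 1011010001000100010 | 1 | 1
  22 | 0110100010001000101 | 0 | 0
  23 | 1101000100010001010 | 1 | 0
  24 | 1010001000100010100 | 1 | 0
  25 | 0100010001000101000 | 0 | 0
  26 | 1000100010001010000 | 1 | 1
  27 | 0001000100010100001 | 0 | 0
  28 | 0010001000101000010 | 0 | 1
  29 | 0100010001010000101 | 0 | 0
  30 | 1000100010100001010 | 1 | 1
  31 | 0001000101000010101 | 0 | 0
  32 | 0010001010000101010 | 0 | 1
  33 | 0100010100001010101 | 0 | 0
  34 | 1000101000010101010 | 1 | 1
  35 | 0001010000101010101 | 0 | 1
  36 | 0010100001010101011 | 0 | 1
  37 | 0101000010101010111 | 0 | 1
  38 | 1010000101010101111 | 1 | 0
  39 | 0100001010101011110 | 0 | 1
  40 | 1000010101010111101 | 1 | 0
  41 | 0000101010101111010 | 0 | 0
  42 | 0001010101011110100 | 0 | 1
  43 | 0010101010111101001 | 0 | 1
  44 | 0101010101111010011 | 0 | 0
  45 | 1010101011110100110 | 1 | 0
  46 | 0101010111101001100 | 0 | 0
  47 | 1010101111010011000 | 1 | 0
  48 | 0101011110100110000 | 0 | 0
  49 | 1010111101001100000 | 1 | 1
  50 | 0101111010011000001 | 0 | 0
  51 | 1011110100110000010 | 1 | 1
  52 | 0111101001100000101 | 0 | 0
  53 | 1111010011000001010 | 1 | 0
  54 | 1110100110000010100 | 1 | 1
  55 | 1101001100000101001 | 1 | 0
  56 | 1010011000001010010 | 1 | 1
  57 | 0100110000010100101 | 0 | 0
  58 | 1001100000101001010 | 1 | 1
  59 | 0011000001010010101 | 0 | 1
  60 | 0110000010100101011 | 0 | 0
  61 | 1100000101001010110 | 1 | 0
  62 | 1000001010010101100 | 1 | 1
  63 | 0000010100101011001 | 0 | 1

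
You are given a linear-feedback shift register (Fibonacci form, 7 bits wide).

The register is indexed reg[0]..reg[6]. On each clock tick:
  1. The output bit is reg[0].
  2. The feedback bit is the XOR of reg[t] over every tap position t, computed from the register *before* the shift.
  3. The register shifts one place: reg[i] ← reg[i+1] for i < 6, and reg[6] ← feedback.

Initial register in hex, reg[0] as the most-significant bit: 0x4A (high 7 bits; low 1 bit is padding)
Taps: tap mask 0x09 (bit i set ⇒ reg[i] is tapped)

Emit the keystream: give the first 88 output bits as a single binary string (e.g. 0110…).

0100101000110111000111111100001110111100101100100100000010001001100010111010110110000011

tick  register→output (feedback)
  0  0100101→0 (0)
  1  1001010→1 (0)
  2  0010100→0 (0)
  3  0101000→0 (1)
  4  1010001→1 (1)
  5  0100011→0 (0)
  6  1000110→1 (1)
  7  0001101→0 (1)
  8  0011011→0 (1)
  9  0110111→0 (0)
 10  1101110→1 (0)
 11  1011100→1 (0)
 12  0111000→0 (1)
 13  1110001→1 (1)
 14  1100011→1 (1)
 15  1000111→1 (1)
 16  0001111→0 (1)
 17  0011111→0 (1)
 18  0111111→0 (1)
 19  1111111→1 (0)
 20  1111110→1 (0)
 21  1111100→1 (0)
 22  1111000→1 (0)
 23  1110000→1 (1)
 24  1100001→1 (1)
 25  1000011→1 (1)
 26  0000111→0 (0)
 27  0001110→0 (1)
 28  0011101→0 (1)
 29  0111011→0 (1)
 30  1110111→1 (1)
 31  1101111→1 (0)
 32  1011110→1 (0)
 33  0111100→0 (1)
 34  1111001→1 (0)
 35  1110010→1 (1)
 36  1100101→1 (1)
 37  1001011→1 (0)
 38  0010110→0 (0)
 39  0101100→0 (1)
 40  1011001→1 (0)
 41  0110010→0 (0)
 42  1100100→1 (1)
 43  1001001→1 (0)
 44  0010010→0 (0)
 45  0100100→0 (0)
 46  1001000→1 (0)
 47  0010000→0 (0)
 48  0100000→0 (0)
 49  1000000→1 (1)
 50  0000001→0 (0)
 51  0000010→0 (0)
 52  0000100→0 (0)
 53  0001000→0 (1)
 54  0010001→0 (0)
 55  0100010→0 (0)
 56  1000100→1 (1)
 57  0001001→0 (1)
 58  0010011→0 (0)
 59  0100110→0 (0)
 60  1001100→1 (0)
 61  0011000→0 (1)
 62  0110001→0 (0)
 63  1100010→1 (1)
 64  1000101→1 (1)
 65  0001011→0 (1)
 66  0010111→0 (0)
 67  0101110→0 (1)
 68  1011101→1 (0)
 69  0111010→0 (1)
 70  1110101→1 (1)
 71  1101011→1 (0)
 72  1010110→1 (1)
 73  0101101→0 (1)
 74  1011011→1 (0)
 75  0110110→0 (0)
 76  1101100→1 (0)
 77  1011000→1 (0)
 78  0110000→0 (0)
 79  1100000→1 (1)
 80  1000001→1 (1)
 81  0000011→0 (0)
 82  0000110→0 (0)
 83  0001100→0 (1)
 84  0011001→0 (1)
 85  0110011→0 (0)
 86  1100110→1 (1)
 87  1001101→1 (0)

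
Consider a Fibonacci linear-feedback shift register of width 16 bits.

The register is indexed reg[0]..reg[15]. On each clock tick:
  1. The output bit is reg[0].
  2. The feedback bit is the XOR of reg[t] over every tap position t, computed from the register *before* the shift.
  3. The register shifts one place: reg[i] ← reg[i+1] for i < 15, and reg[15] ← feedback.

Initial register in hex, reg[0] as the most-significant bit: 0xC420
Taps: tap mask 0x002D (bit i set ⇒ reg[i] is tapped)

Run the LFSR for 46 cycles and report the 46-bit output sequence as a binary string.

step | reg (before) | out | fb
   0 | 1100010000100000 | 1 | 0
   1 | 1000100001000000 | 1 | 1
   2 | 0001000010000001 | 0 | 1
   3 | 0010000100000011 | 0 | 1
   4 | 0100001000000111 | 0 | 0
   5 | 1000010000001110 | 1 | 0
   6 | 0000100000011100 | 0 | 0
   7 | 0001000000111000 | 0 | 1
   8 | 0010000001110001 | 0 | 1
   9 | 0100000011100011 | 0 | 0
  10 | 1000000111000110 | 1 | 1
  11 | 0000001110001101 | 0 | 0
  12 | 0000011100011010 | 0 | 1
  13 | 0000111000110101 | 0 | 1
  14 | 0001110001101011 | 0 | 0
  15 | 0011100011010110 | 0 | 0
  16 | 0111000110101100 | 0 | 0
  17 | 1110001101011000 | 1 | 0
  18 | 1100011010110000 | 1 | 0
  19 | 1000110101100000 | 1 | 0
  20 | 0001101011000000 | 0 | 1
  21 | 0011010110000001 | 0 | 1
  22 | 0110101100000011 | 0 | 1
  23 | 1101011000000111 | 1 | 1
  24 | 1010110000001111 | 1 | 1
  25 | 0101100000011111 | 0 | 1
  26 | 1011000000111111 | 1 | 1
  27 | 0110000001111111 | 0 | 1
  28 | 1100000011111111 | 1 | 1
  29 | 1000000111111111 | 1 | 1
  30 | 0000001111111111 | 0 | 0
  31 | 0000011111111110 | 0 | 1
  32 | 0000111111111101 | 0 | 1
  33 | 0001111111111011 | 0 | 0
  34 | 0011111111110110 | 0 | 1
  35 | 0111111111101101 | 0 | 1
  36 | 1111111111011011 | 1 | 0
  37 | 1111111110110110 | 1 | 0
  38 | 1111111101101100 | 1 | 0
  39 | 1111111011011000 | 1 | 0
  40 | 1111110110110000 | 1 | 0
  41 | 1111101101100000 | 1 | 1
  42 | 1111011011000001 | 1 | 0
  43 | 1110110110000010 | 1 | 1
  44 | 1101101100000101 | 1 | 0
  45 | 1011011000001010 | 1 | 0

1100010000100000011100011010110000001111111111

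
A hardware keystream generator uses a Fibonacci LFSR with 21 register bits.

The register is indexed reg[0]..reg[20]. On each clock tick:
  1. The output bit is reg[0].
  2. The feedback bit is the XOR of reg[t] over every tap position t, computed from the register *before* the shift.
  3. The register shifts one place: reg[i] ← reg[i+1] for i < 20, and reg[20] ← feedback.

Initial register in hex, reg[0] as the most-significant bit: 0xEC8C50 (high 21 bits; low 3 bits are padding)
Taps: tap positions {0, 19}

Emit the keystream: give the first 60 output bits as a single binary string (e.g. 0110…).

111011001000110001010011100001010010100010110000001000010000

step | reg (before) | out | fb
   0 | 111011001000110001010 | 1 | 0
   1 | 110110010001100010100 | 1 | 1
   2 | 101100100011000101001 | 1 | 1
   3 | 011001000110001010011 | 0 | 1
   4 | 110010001100010100111 | 1 | 0
   5 | 100100011000101001110 | 1 | 0
   6 | 001000110001010011100 | 0 | 0
   7 | 010001100010100111000 | 0 | 0
   8 | 100011000101001110000 | 1 | 1
   9 | 000110001010011100001 | 0 | 0
  10 | 001100010100111000010 | 0 | 1
  11 | 011000101001110000101 | 0 | 0
  12 | 110001010011100001010 | 1 | 0
  13 | 100010100111000010100 | 1 | 1
  14 | 000101001110000101001 | 0 | 0
  15 | 001010011100001010010 | 0 | 1
  16 | 010100111000010100101 | 0 | 0
  17 | 101001110000101001010 | 1 | 0
  18 | 010011100001010010100 | 0 | 0
  19 | 100111000010100101000 | 1 | 1
  20 | 001110000101001010001 | 0 | 0
  21 | 011100001010010100010 | 0 | 1
  22 | 111000010100101000101 | 1 | 1
  23 | 110000101001010001011 | 1 | 0
  24 | 100001010010100010110 | 1 | 0
  25 | 000010100101000101100 | 0 | 0
  26 | 000101001010001011000 | 0 | 0
  27 | 001010010100010110000 | 0 | 0
  28 | 010100101000101100000 | 0 | 0
  29 | 101001010001011000000 | 1 | 1
  30 | 010010100010110000001 | 0 | 0
  31 | 100101000101100000010 | 1 | 0
  32 | 001010001011000000100 | 0 | 0
  33 | 010100010110000001000 | 0 | 0
  34 | 101000101100000010000 | 1 | 1
  35 | 010001011000000100001 | 0 | 0
  36 | 100010110000001000010 | 1 | 0
  37 | 000101100000010000100 | 0 | 0
  38 | 001011000000100001000 | 0 | 0
  39 | 010110000001000010000 | 0 | 0
  40 | 101100000010000100000 | 1 | 1
  41 | 011000000100001000001 | 0 | 0
  42 | 110000001000010000010 | 1 | 0
  43 | 100000010000100000100 | 1 | 1
  44 | 000000100001000001001 | 0 | 0
  45 | 000001000010000010010 | 0 | 1
  46 | 000010000100000100101 | 0 | 0
  47 | 000100001000001001010 | 0 | 1
  48 | 001000010000010010101 | 0 | 0
  49 | 010000100000100101010 | 0 | 1
  50 | 100001000001001010101 | 1 | 1
  51 | 000010000010010101011 | 0 | 1
  52 | 000100000100101010111 | 0 | 1
  53 | 001000001001010101111 | 0 | 1
  54 | 010000010010101011111 | 0 | 1
  55 | 100000100101010111111 | 1 | 0
  56 | 000001001010101111110 | 0 | 1
  57 | 000010010101011111101 | 0 | 0
  58 | 000100101010111111010 | 0 | 1
  59 | 001001010101111110101 | 0 | 0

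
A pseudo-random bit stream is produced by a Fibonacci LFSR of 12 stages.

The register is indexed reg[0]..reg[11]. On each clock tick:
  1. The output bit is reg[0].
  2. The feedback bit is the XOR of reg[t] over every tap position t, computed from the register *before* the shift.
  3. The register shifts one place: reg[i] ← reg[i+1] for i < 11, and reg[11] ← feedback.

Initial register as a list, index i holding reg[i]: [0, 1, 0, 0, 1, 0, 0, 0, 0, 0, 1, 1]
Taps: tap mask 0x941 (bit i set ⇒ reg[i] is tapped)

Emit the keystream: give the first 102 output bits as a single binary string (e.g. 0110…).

010010000011101010000001001010111111110011111101010010111000001100000111100110101101010100110011001101

step | reg (before) | out | fb
   0 | 010010000011 | 0 | 1
   1 | 100100000111 | 1 | 0
   2 | 001000001110 | 0 | 1
   3 | 010000011101 | 0 | 0
   4 | 100000111010 | 1 | 1
   5 | 000001110101 | 0 | 0
   6 | 000011101010 | 0 | 0
   7 | 000111010100 | 0 | 0
   8 | 001110101000 | 0 | 0
   9 | 011101010000 | 0 | 0
  10 | 111010100000 | 1 | 0
  11 | 110101000000 | 1 | 1
  12 | 101010000001 | 1 | 0
  13 | 010100000010 | 0 | 0
  14 | 101000000100 | 1 | 1
  15 | 010000001001 | 0 | 0
  16 | 100000010010 | 1 | 1
  17 | 000000100101 | 0 | 0
  18 | 000001001010 | 0 | 1
  19 | 000010010101 | 0 | 1
  20 | 000100101011 | 0 | 1
  21 | 001001010111 | 0 | 1
  22 | 010010101111 | 0 | 1
  23 | 100101011111 | 1 | 1
  24 | 001010111111 | 0 | 1
  25 | 010101111111 | 0 | 1
  26 | 101011111111 | 1 | 0
  27 | 010111111110 | 0 | 0
  28 | 101111111100 | 1 | 1
  29 | 011111111001 | 0 | 1
  30 | 111111110011 | 1 | 1
  31 | 111111100111 | 1 | 1
  32 | 111111001111 | 1 | 1
  33 | 111110011111 | 1 | 1
  34 | 111100111111 | 1 | 0
  35 | 111001111110 | 1 | 1
  36 | 110011111101 | 1 | 0
  37 | 100111111010 | 1 | 1
  38 | 001111110101 | 0 | 0
  39 | 011111101010 | 0 | 0
  40 | 111111010100 | 1 | 1
  41 | 111110101001 | 1 | 0
  42 | 111101010010 | 1 | 1
  43 | 111010100101 | 1 | 1
  44 | 110101001011 | 1 | 1
  45 | 101010010111 | 1 | 0
  46 | 010100101110 | 0 | 0
  47 | 101001011100 | 1 | 0
  48 | 010010111000 | 0 | 0
  49 | 100101110000 | 1 | 0
  50 | 001011100000 | 0 | 1
  51 | 010111000001 | 0 | 1
  52 | 101110000011 | 1 | 0
  53 | 011100000110 | 0 | 0
  54 | 111000001100 | 1 | 0
  55 | 110000011000 | 1 | 0
  56 | 100000110000 | 1 | 0
  57 | 000001100000 | 0 | 1
  58 | 000011000001 | 0 | 1
  59 | 000110000011 | 0 | 1
  60 | 001100000111 | 0 | 1
  61 | 011000001111 | 0 | 0
  62 | 110000011110 | 1 | 0
  63 | 100000111100 | 1 | 1
  64 | 000001111001 | 0 | 1
  65 | 000011110011 | 0 | 0
  66 | 000111100110 | 0 | 1
  67 | 001111001101 | 0 | 0
  68 | 011110011010 | 0 | 1
  69 | 111100110101 | 1 | 1
  70 | 111001101011 | 1 | 0
  71 | 110011010110 | 1 | 1
  72 | 100110101101 | 1 | 0
  73 | 001101011010 | 0 | 1
  74 | 011010110101 | 0 | 0
  75 | 110101101010 | 1 | 1
  76 | 101011010101 | 1 | 0
  77 | 010110101010 | 0 | 0
  78 | 101101010100 | 1 | 1
  79 | 011010101001 | 0 | 1
  80 | 110101010011 | 1 | 0
  81 | 101010100110 | 1 | 0
  82 | 010101001100 | 0 | 1
  83 | 101010011001 | 1 | 1
  84 | 010100110011 | 0 | 0
  85 | 101001100110 | 1 | 0
  86 | 010011001100 | 0 | 1
  87 | 100110011001 | 1 | 1
  88 | 001100110011 | 0 | 0
  89 | 011001100110 | 0 | 1
  90 | 110011001101 | 1 | 1
  91 | 100110011011 | 1 | 1
  92 | 001100110111 | 0 | 0
  93 | 011001101110 | 0 | 0
  94 | 110011011100 | 1 | 0
  95 | 100110111000 | 1 | 1
  96 | 001101110001 | 0 | 0
  97 | 011011100010 | 0 | 1
  98 | 110111000101 | 1 | 0
  99 | 101110001010 | 1 | 0
 100 | 011100010100 | 0 | 0
 101 | 111000101000 | 1 | 1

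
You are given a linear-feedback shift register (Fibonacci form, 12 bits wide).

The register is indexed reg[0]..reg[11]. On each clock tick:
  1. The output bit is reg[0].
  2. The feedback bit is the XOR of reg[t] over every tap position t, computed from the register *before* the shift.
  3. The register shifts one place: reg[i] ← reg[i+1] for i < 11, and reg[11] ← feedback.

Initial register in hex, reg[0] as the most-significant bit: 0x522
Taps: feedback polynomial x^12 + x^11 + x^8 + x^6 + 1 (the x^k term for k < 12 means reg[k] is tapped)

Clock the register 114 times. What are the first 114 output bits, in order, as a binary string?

010100100010101000110001101010100001110111110001111110100110000000111001101010101110101011001110010111111011111101

step | reg (before) | out | fb
   0 | 010100100010 | 0 | 1
   1 | 101001000101 | 1 | 0
   2 | 010010001010 | 0 | 1
   3 | 100100010101 | 1 | 0
   4 | 001000101010 | 0 | 0
   5 | 010001010100 | 0 | 0
   6 | 100010101000 | 1 | 1
   7 | 000101010001 | 0 | 1
   8 | 001010100011 | 0 | 0
   9 | 010101000110 | 0 | 0
  10 | 101010001100 | 1 | 0
  11 | 010100011000 | 0 | 1
  12 | 101000110001 | 1 | 1
  13 | 010001100011 | 0 | 0
  14 | 100011000110 | 1 | 1
  15 | 000110001101 | 0 | 0
  16 | 001100011010 | 0 | 1
  17 | 011000110101 | 0 | 0
  18 | 110001101010 | 1 | 1
  19 | 100011010101 | 1 | 0
  20 | 000110101010 | 0 | 0
  21 | 001101010100 | 0 | 0
  22 | 011010101000 | 0 | 0
  23 | 110101010000 | 1 | 1
  24 | 101010100001 | 1 | 1
  25 | 010101000011 | 0 | 1
  26 | 101010000111 | 1 | 0
  27 | 010100001110 | 0 | 1
  28 | 101000011101 | 1 | 1
  29 | 010000111011 | 0 | 1
  30 | 100001110111 | 1 | 1
  31 | 000011101111 | 0 | 1
  32 | 000111011111 | 0 | 0
  33 | 001110111110 | 0 | 0
  34 | 011101111100 | 0 | 0
  35 | 111011111000 | 1 | 1
  36 | 110111110001 | 1 | 1
  37 | 101111100011 | 1 | 1
  38 | 011111000111 | 0 | 1
  39 | 111110001111 | 1 | 1
  40 | 111100011111 | 1 | 1
  41 | 111000111111 | 1 | 0
  42 | 110001111110 | 1 | 1
  43 | 100011111101 | 1 | 0
  44 | 000111111010 | 0 | 0
  45 | 001111110100 | 0 | 1
  46 | 011111101001 | 0 | 1
  47 | 111111010011 | 1 | 0
  48 | 111110100110 | 1 | 0
  49 | 111101001100 | 1 | 0
  50 | 111010011000 | 1 | 0
  51 | 110100110000 | 1 | 0
  52 | 101001100000 | 1 | 0
  53 | 010011000000 | 0 | 0
  54 | 100110000000 | 1 | 1
  55 | 001100000001 | 0 | 1
  56 | 011000000011 | 0 | 1
  57 | 110000000111 | 1 | 0
  58 | 100000001110 | 1 | 0
  59 | 000000011100 | 0 | 1
  60 | 000000111001 | 0 | 1
  61 | 000001110011 | 0 | 0
  62 | 000011100110 | 0 | 1
  63 | 000111001101 | 0 | 0
  64 | 001110011010 | 0 | 1
  65 | 011100110101 | 0 | 0
  66 | 111001101010 | 1 | 1
  67 | 110011010101 | 1 | 0
  68 | 100110101010 | 1 | 1
  69 | 001101010101 | 0 | 1
  70 | 011010101011 | 0 | 1
  71 | 110101010111 | 1 | 0
  72 | 101010101110 | 1 | 1
  73 | 010101011101 | 0 | 0
  74 | 101010111010 | 1 | 1
  75 | 010101110101 | 0 | 0
  76 | 101011101010 | 1 | 1
  77 | 010111010101 | 0 | 1
  78 | 101110101011 | 1 | 0
  79 | 011101010110 | 0 | 0
  80 | 111010101100 | 1 | 1
  81 | 110101011001 | 1 | 1
  82 | 101010110011 | 1 | 1
  83 | 010101100111 | 0 | 0
  84 | 101011001110 | 1 | 0
  85 | 010110011100 | 0 | 1
  86 | 101100111001 | 1 | 0
  87 | 011001110010 | 0 | 1
  88 | 110011100101 | 1 | 1
  89 | 100111001011 | 1 | 1
  90 | 001110010111 | 0 | 1
  91 | 011100101111 | 0 | 1
  92 | 111001011111 | 1 | 1
  93 | 110010111111 | 1 | 0
  94 | 100101111110 | 1 | 1
  95 | 001011111101 | 0 | 1
  96 | 010111111011 | 0 | 1
  97 | 101111110111 | 1 | 1
  98 | 011111101111 | 0 | 1
  99 | 111111011111 | 1 | 1
 100 | 111110111111 | 1 | 0
 101 | 111101111110 | 1 | 1
 102 | 111011111101 | 1 | 0
 103 | 110111111010 | 1 | 1
 104 | 101111110101 | 1 | 1
 105 | 011111101011 | 0 | 1
 106 | 111111010111 | 1 | 0
 107 | 111110101110 | 1 | 1
 108 | 111101011101 | 1 | 1
 109 | 111010111011 | 1 | 0
 110 | 110101110110 | 1 | 0
 111 | 101011101100 | 1 | 1
 112 | 010111011001 | 0 | 0
 113 | 101110110010 | 1 | 0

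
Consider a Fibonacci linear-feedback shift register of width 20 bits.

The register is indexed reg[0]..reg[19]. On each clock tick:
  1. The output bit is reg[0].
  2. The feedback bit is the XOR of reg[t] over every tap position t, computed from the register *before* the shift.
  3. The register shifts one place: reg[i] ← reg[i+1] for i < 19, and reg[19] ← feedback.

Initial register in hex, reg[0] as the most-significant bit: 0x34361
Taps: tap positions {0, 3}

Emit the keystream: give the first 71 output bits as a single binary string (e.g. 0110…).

00110100001101100001100101011000011011010011100110110000010011110100001

k : reg_k → out_k, fb_k
0: 00110100001101100001 → 0, fb=1
1: 01101000011011000011 → 0, fb=0
2: 11010000110110000110 → 1, fb=0
3: 10100001101100001100 → 1, fb=1
4: 01000011011000011001 → 0, fb=0
5: 10000110110000110010 → 1, fb=1
6: 00001101100001100101 → 0, fb=0
7: 00011011000011001010 → 0, fb=1
8: 00110110000110010101 → 0, fb=1
9: 01101100001100101011 → 0, fb=0
10: 11011000011001010110 → 1, fb=0
11: 10110000110010101100 → 1, fb=0
12: 01100001100101011000 → 0, fb=0
13: 11000011001010110000 → 1, fb=1
14: 10000110010101100001 → 1, fb=1
15: 00001100101011000011 → 0, fb=0
16: 00011001010110000110 → 0, fb=1
17: 00110010101100001101 → 0, fb=1
18: 01100101011000011011 → 0, fb=0
19: 11001010110000110110 → 1, fb=1
20: 10010101100001101101 → 1, fb=0
21: 00101011000011011010 → 0, fb=0
22: 01010110000110110100 → 0, fb=1
23: 10101100001101101001 → 1, fb=1
24: 01011000011011010011 → 0, fb=1
25: 10110000110110100111 → 1, fb=0
26: 01100001101101001110 → 0, fb=0
27: 11000011011010011100 → 1, fb=1
28: 10000110110100111001 → 1, fb=1
29: 00001101101001110011 → 0, fb=0
30: 00011011010011100110 → 0, fb=1
31: 00110110100111001101 → 0, fb=1
32: 01101101001110011011 → 0, fb=0
33: 11011010011100110110 → 1, fb=0
34: 10110100111001101100 → 1, fb=0
35: 01101001110011011000 → 0, fb=0
36: 11010011100110110000 → 1, fb=0
37: 10100111001101100000 → 1, fb=1
38: 01001110011011000001 → 0, fb=0
39: 10011100110110000010 → 1, fb=0
40: 00111001101100000100 → 0, fb=1
41: 01110011011000001001 → 0, fb=1
42: 11100110110000010011 → 1, fb=1
43: 11001101100000100111 → 1, fb=1
44: 10011011000001001111 → 1, fb=0
45: 00110110000010011110 → 0, fb=1
46: 01101100000100111101 → 0, fb=0
47: 11011000001001111010 → 1, fb=0
48: 10110000010011110100 → 1, fb=0
49: 01100000100111101000 → 0, fb=0
50: 11000001001111010000 → 1, fb=1
51: 10000010011110100001 → 1, fb=1
52: 00000100111101000011 → 0, fb=0
53: 00001001111010000110 → 0, fb=0
54: 00010011110100001100 → 0, fb=1
55: 00100111101000011001 → 0, fb=0
56: 01001111010000110010 → 0, fb=0
57: 10011110100001100100 → 1, fb=0
58: 00111101000011001000 → 0, fb=1
59: 01111010000110010001 → 0, fb=1
60: 11110100001100100011 → 1, fb=0
61: 11101000011001000110 → 1, fb=1
62: 11010000110010001101 → 1, fb=0
63: 10100001100100011010 → 1, fb=1
64: 01000011001000110101 → 0, fb=0
65: 10000110010001101010 → 1, fb=1
66: 00001100100011010101 → 0, fb=0
67: 00011001000110101010 → 0, fb=1
68: 00110010001101010101 → 0, fb=1
69: 01100100011010101011 → 0, fb=0
70: 11001000110101010110 → 1, fb=1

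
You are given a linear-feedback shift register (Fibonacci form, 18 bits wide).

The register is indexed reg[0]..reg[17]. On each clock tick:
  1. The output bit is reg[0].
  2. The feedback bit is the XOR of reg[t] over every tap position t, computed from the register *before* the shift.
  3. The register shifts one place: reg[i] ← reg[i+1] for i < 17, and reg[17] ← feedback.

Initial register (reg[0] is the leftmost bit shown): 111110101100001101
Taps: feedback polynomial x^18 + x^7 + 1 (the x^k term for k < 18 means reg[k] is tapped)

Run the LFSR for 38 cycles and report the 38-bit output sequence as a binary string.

step | reg (before) | out | fb
   0 | 111110101100001101 | 1 | 1
   1 | 111101011000011011 | 1 | 0
   2 | 111010110000110110 | 1 | 0
   3 | 110101100001101100 | 1 | 1
   4 | 101011000011011001 | 1 | 1
   5 | 010110000110110011 | 0 | 0
   6 | 101100001101100110 | 1 | 1
   7 | 011000011011001101 | 0 | 1
   8 | 110000110110011011 | 1 | 0
   9 | 100001101100110110 | 1 | 1
  10 | 000011011001101101 | 0 | 1
  11 | 000110110011011011 | 0 | 1
  12 | 001101100110110111 | 0 | 0
  13 | 011011001101101110 | 0 | 0
  14 | 110110011011011100 | 1 | 0
  15 | 101100110110111000 | 1 | 0
  16 | 011001101101110000 | 0 | 0
  17 | 110011011011100000 | 1 | 0
  18 | 100110110111000000 | 1 | 0
  19 | 001101101110000000 | 0 | 0
  20 | 011011011100000000 | 0 | 1
  21 | 110110111000000001 | 1 | 0
  22 | 101101110000000010 | 1 | 0
  23 | 011011100000000100 | 0 | 0
  24 | 110111000000001000 | 1 | 1
  25 | 101110000000010001 | 1 | 1
  26 | 011100000000100011 | 0 | 0
  27 | 111000000001000110 | 1 | 1
  28 | 110000000010001101 | 1 | 1
  29 | 100000000100011011 | 1 | 1
  30 | 000000001000110111 | 0 | 0
  31 | 000000010001101110 | 0 | 1
  32 | 000000100011011101 | 0 | 0
  33 | 000001000110111010 | 0 | 0
  34 | 000010001101110100 | 0 | 0
  35 | 000100011011101000 | 0 | 1
  36 | 001000110111010001 | 0 | 1
  37 | 010001101110100011 | 0 | 0

11111010110000110110011011011100000000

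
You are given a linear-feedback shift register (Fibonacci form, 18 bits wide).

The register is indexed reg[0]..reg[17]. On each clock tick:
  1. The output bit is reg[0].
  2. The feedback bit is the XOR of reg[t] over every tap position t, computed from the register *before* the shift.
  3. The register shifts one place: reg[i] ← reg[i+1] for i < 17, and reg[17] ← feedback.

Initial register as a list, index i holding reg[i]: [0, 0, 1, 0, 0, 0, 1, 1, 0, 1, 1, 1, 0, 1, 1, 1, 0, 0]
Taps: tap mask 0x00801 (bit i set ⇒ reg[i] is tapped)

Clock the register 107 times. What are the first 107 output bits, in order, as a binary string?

00100011011101110010011010010000111010000111010011010011101110100100000001101110010011001000001010010110000

k : reg_k → out_k, fb_k
0: 001000110111011100 → 0, fb=1
1: 010001101110111001 → 0, fb=0
2: 100011011101110010 → 1, fb=0
3: 000110111011100100 → 0, fb=1
4: 001101110111001001 → 0, fb=1
5: 011011101110010011 → 0, fb=0
6: 110111011100100110 → 1, fb=1
7: 101110111001001101 → 1, fb=0
8: 011101110010011010 → 0, fb=0
9: 111011100100110100 → 1, fb=1
10: 110111001001101001 → 1, fb=0
11: 101110010011010010 → 1, fb=0
12: 011100100110100100 → 0, fb=0
13: 111001001101001000 → 1, fb=0
14: 110010011010010000 → 1, fb=1
15: 100100110100100001 → 1, fb=1
16: 001001101001000011 → 0, fb=1
17: 010011010010000111 → 0, fb=0
18: 100110100100001110 → 1, fb=1
19: 001101001000011101 → 0, fb=0
20: 011010010000111010 → 0, fb=0
21: 110100100001110100 → 1, fb=0
22: 101001000011101000 → 1, fb=0
23: 010010000111010000 → 0, fb=1
24: 100100001110100001 → 1, fb=1
25: 001000011101000011 → 0, fb=1
26: 010000111010000111 → 0, fb=0
27: 100001110100001110 → 1, fb=1
28: 000011101000011101 → 0, fb=0
29: 000111010000111010 → 0, fb=0
30: 001110100001110100 → 0, fb=1
31: 011101000011101001 → 0, fb=1
32: 111010000111010011 → 1, fb=0
33: 110100001110100110 → 1, fb=1
34: 101000011101001101 → 1, fb=0
35: 010000111010011010 → 0, fb=0
36: 100001110100110100 → 1, fb=1
37: 000011101001101001 → 0, fb=1
38: 000111010011010011 → 0, fb=1
39: 001110100110100111 → 0, fb=0
40: 011101001101001110 → 0, fb=1
41: 111010011010011101 → 1, fb=1
42: 110100110100111011 → 1, fb=1
43: 101001101001110111 → 1, fb=0
44: 010011010011101110 → 0, fb=1
45: 100110100111011101 → 1, fb=0
46: 001101001110111010 → 0, fb=0
47: 011010011101110100 → 0, fb=1
48: 110100111011101001 → 1, fb=0
49: 101001110111010010 → 1, fb=0
50: 010011101110100100 → 0, fb=0
51: 100111011101001000 → 1, fb=0
52: 001110111010010000 → 0, fb=0
53: 011101110100100000 → 0, fb=0
54: 111011101001000000 → 1, fb=0
55: 110111010010000000 → 1, fb=1
56: 101110100100000001 → 1, fb=1
57: 011101001000000011 → 0, fb=0
58: 111010010000000110 → 1, fb=1
59: 110100100000001101 → 1, fb=1
60: 101001000000011011 → 1, fb=1
61: 010010000000110111 → 0, fb=0
62: 100100000001101110 → 1, fb=0
63: 001000000011011100 → 0, fb=1
64: 010000000110111001 → 0, fb=0
65: 100000001101110010 → 1, fb=0
66: 000000011011100100 → 0, fb=1
67: 000000110111001001 → 0, fb=1
68: 000001101110010011 → 0, fb=0
69: 000011011100100110 → 0, fb=0
70: 000110111001001100 → 0, fb=1
71: 001101110010011001 → 0, fb=0
72: 011011100100110010 → 0, fb=0
73: 110111001001100100 → 1, fb=0
74: 101110010011001000 → 1, fb=0
75: 011100100110010000 → 0, fb=0
76: 111001001100100000 → 1, fb=1
77: 110010011001000001 → 1, fb=0
78: 100100110010000010 → 1, fb=1
79: 001001100100000101 → 0, fb=0
80: 010011001000001010 → 0, fb=0
81: 100110010000010100 → 1, fb=1
82: 001100100000101001 → 0, fb=0
83: 011001000001010010 → 0, fb=1
84: 110010000010100101 → 1, fb=1
85: 100100000101001011 → 1, fb=0
86: 001000001010010110 → 0, fb=0
87: 010000010100101100 → 0, fb=0
88: 100000101001011000 → 1, fb=0
89: 000001010010110000 → 0, fb=0
90: 000010100101100000 → 0, fb=1
91: 000101001011000001 → 0, fb=1
92: 001010010110000011 → 0, fb=0
93: 010100101100000110 → 0, fb=0
94: 101001011000001100 → 1, fb=1
95: 010010110000011001 → 0, fb=0
96: 100101100000110010 → 1, fb=1
97: 001011000001100101 → 0, fb=1
98: 010110000011001011 → 0, fb=1
99: 101100000110010111 → 1, fb=1
100: 011000001100101111 → 0, fb=0
101: 110000011001011110 → 1, fb=0
102: 100000110010111100 → 1, fb=1
103: 000001100101111001 → 0, fb=1
104: 000011001011110011 → 0, fb=1
105: 000110010111100111 → 0, fb=1
106: 001100101111001111 → 0, fb=1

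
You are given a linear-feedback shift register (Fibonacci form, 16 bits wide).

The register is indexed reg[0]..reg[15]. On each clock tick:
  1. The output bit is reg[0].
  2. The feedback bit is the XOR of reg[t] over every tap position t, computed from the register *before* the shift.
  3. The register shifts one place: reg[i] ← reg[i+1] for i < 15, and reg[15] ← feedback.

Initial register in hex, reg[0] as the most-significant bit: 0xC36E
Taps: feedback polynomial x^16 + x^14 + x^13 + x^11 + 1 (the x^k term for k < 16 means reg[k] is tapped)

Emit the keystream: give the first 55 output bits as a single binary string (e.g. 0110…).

1100001101101110110110001001111001111010101100011010100

step | reg (before) | out | fb
   0 | 1100001101101110 | 1 | 1
   1 | 1000011011011101 | 1 | 1
   2 | 0000110110111011 | 0 | 0
   3 | 0001101101110110 | 0 | 1
   4 | 0011011011101101 | 0 | 1
   5 | 0110110111011011 | 0 | 0
   6 | 1101101110110110 | 1 | 0
   7 | 1011011101101100 | 1 | 0
   8 | 0110111011011000 | 0 | 1
   9 | 1101110110110001 | 1 | 0
  10 | 1011101101100010 | 1 | 0
  11 | 0111011011000100 | 0 | 1
  12 | 1110110110001001 | 1 | 1
  13 | 1101101100010011 | 1 | 1
  14 | 1011011000100111 | 1 | 1
  15 | 0110110001001111 | 0 | 0
  16 | 1101100010011110 | 1 | 0
  17 | 1011000100111100 | 1 | 1
  18 | 0110001001111001 | 0 | 1
  19 | 1100010011110011 | 1 | 1
  20 | 1000100111100111 | 1 | 1
  21 | 0001001111001111 | 0 | 0
  22 | 0010011110011110 | 0 | 1
  23 | 0100111100111101 | 0 | 0
  24 | 1001111001111010 | 1 | 1
  25 | 0011110011110101 | 0 | 0
  26 | 0111100111101010 | 0 | 1
  27 | 1111001111010101 | 1 | 1
  28 | 1110011110101011 | 1 | 0
  29 | 1100111101010110 | 1 | 0
  30 | 1001111010101100 | 1 | 0
  31 | 0011110101011000 | 0 | 1
  32 | 0111101010110001 | 0 | 1
  33 | 1111010101100011 | 1 | 0
  34 | 1110101011000110 | 1 | 1
  35 | 1101010110001101 | 1 | 0
  36 | 1010101100011010 | 1 | 1
  37 | 0101011000110101 | 0 | 0
  38 | 1010110001101010 | 1 | 0
  39 | 0101100011010100 | 0 | 0
  40 | 1011000110101000 | 1 | 1
  41 | 0110001101010001 | 0 | 1
  42 | 1100011010100011 | 1 | 0
  43 | 1000110101000110 | 1 | 1
  44 | 0001101010001101 | 0 | 1
  45 | 0011010100011011 | 0 | 0
  46 | 0110101000110110 | 0 | 1
  47 | 1101010001101101 | 1 | 0
  48 | 1010100011011010 | 1 | 1
  49 | 0101000110110101 | 0 | 0
  50 | 1010001101101010 | 1 | 0
  51 | 0100011011010100 | 0 | 0
  52 | 1000110110101000 | 1 | 1
  53 | 0001101101010001 | 0 | 1
  54 | 0011011010100011 | 0 | 1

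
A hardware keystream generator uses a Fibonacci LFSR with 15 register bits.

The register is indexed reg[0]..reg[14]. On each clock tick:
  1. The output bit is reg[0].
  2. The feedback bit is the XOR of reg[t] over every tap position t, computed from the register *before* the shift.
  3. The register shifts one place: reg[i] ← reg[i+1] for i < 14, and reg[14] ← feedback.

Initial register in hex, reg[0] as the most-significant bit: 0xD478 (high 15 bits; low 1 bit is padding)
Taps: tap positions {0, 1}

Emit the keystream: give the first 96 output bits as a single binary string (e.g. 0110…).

k : reg_k → out_k, fb_k
0: 110101000111100 → 1, fb=0
1: 101010001111000 → 1, fb=1
2: 010100011110001 → 0, fb=1
3: 101000111100011 → 1, fb=1
4: 010001111000111 → 0, fb=1
5: 100011110001111 → 1, fb=1
6: 000111100011111 → 0, fb=0
7: 001111000111110 → 0, fb=0
8: 011110001111100 → 0, fb=1
9: 111100011111001 → 1, fb=0
10: 111000111110010 → 1, fb=0
11: 110001111100100 → 1, fb=0
12: 100011111001000 → 1, fb=1
13: 000111110010001 → 0, fb=0
14: 001111100100010 → 0, fb=0
15: 011111001000100 → 0, fb=1
16: 111110010001001 → 1, fb=0
17: 111100100010010 → 1, fb=0
18: 111001000100100 → 1, fb=0
19: 110010001001000 → 1, fb=0
20: 100100010010000 → 1, fb=1
21: 001000100100001 → 0, fb=0
22: 010001001000010 → 0, fb=1
23: 100010010000101 → 1, fb=1
24: 000100100001011 → 0, fb=0
25: 001001000010110 → 0, fb=0
26: 010010000101100 → 0, fb=1
27: 100100001011001 → 1, fb=1
28: 001000010110011 → 0, fb=0
29: 010000101100110 → 0, fb=1
30: 100001011001101 → 1, fb=1
31: 000010110011011 → 0, fb=0
32: 000101100110110 → 0, fb=0
33: 001011001101100 → 0, fb=0
34: 010110011011000 → 0, fb=1
35: 101100110110001 → 1, fb=1
36: 011001101100011 → 0, fb=1
37: 110011011000111 → 1, fb=0
38: 100110110001110 → 1, fb=1
39: 001101100011101 → 0, fb=0
40: 011011000111010 → 0, fb=1
41: 110110001110101 → 1, fb=0
42: 101100011101010 → 1, fb=1
43: 011000111010101 → 0, fb=1
44: 110001110101011 → 1, fb=0
45: 100011101010110 → 1, fb=1
46: 000111010101101 → 0, fb=0
47: 001110101011010 → 0, fb=0
48: 011101010110100 → 0, fb=1
49: 111010101101001 → 1, fb=0
50: 110101011010010 → 1, fb=0
51: 101010110100100 → 1, fb=1
52: 010101101001001 → 0, fb=1
53: 101011010010011 → 1, fb=1
54: 010110100100111 → 0, fb=1
55: 101101001001111 → 1, fb=1
56: 011010010011111 → 0, fb=1
57: 110100100111111 → 1, fb=0
58: 101001001111110 → 1, fb=1
59: 010010011111101 → 0, fb=1
60: 100100111111011 → 1, fb=1
61: 001001111110111 → 0, fb=0
62: 010011111101110 → 0, fb=1
63: 100111111011101 → 1, fb=1
64: 001111110111011 → 0, fb=0
65: 011111101110110 → 0, fb=1
66: 111111011101101 → 1, fb=0
67: 111110111011010 → 1, fb=0
68: 111101110110100 → 1, fb=0
69: 111011101101000 → 1, fb=0
70: 110111011010000 → 1, fb=0
71: 101110110100000 → 1, fb=1
72: 011101101000001 → 0, fb=1
73: 111011010000011 → 1, fb=0
74: 110110100000110 → 1, fb=0
75: 101101000001100 → 1, fb=1
76: 011010000011001 → 0, fb=1
77: 110100000110011 → 1, fb=0
78: 101000001100110 → 1, fb=1
79: 010000011001101 → 0, fb=1
80: 100000110011011 → 1, fb=1
81: 000001100110111 → 0, fb=0
82: 000011001101110 → 0, fb=0
83: 000110011011100 → 0, fb=0
84: 001100110111000 → 0, fb=0
85: 011001101110000 → 0, fb=1
86: 110011011100001 → 1, fb=0
87: 100110111000010 → 1, fb=1
88: 001101110000101 → 0, fb=0
89: 011011100001010 → 0, fb=1
90: 110111000010101 → 1, fb=0
91: 101110000101010 → 1, fb=1
92: 011100001010101 → 0, fb=1
93: 111000010101011 → 1, fb=0
94: 110000101010110 → 1, fb=0
95: 100001010101100 → 1, fb=1

110101000111100011111001000100100001011001101100011101010110100100111111011101101000001100110111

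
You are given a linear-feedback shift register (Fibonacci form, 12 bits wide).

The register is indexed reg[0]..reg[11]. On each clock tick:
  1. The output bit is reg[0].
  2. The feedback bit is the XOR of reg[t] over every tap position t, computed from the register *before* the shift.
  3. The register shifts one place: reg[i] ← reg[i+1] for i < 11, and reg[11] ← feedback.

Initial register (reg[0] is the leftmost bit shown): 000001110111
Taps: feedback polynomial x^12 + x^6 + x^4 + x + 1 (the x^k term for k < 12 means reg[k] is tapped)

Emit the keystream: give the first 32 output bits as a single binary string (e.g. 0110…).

00000111011110100000101011000000

k : reg_k → out_k, fb_k
0: 000001110111 → 0, fb=1
1: 000011101111 → 0, fb=0
2: 000111011110 → 0, fb=1
3: 001110111101 → 0, fb=0
4: 011101111010 → 0, fb=0
5: 111011110100 → 1, fb=0
6: 110111101000 → 1, fb=0
7: 101111010000 → 1, fb=0
8: 011110100000 → 0, fb=1
9: 111101000001 → 1, fb=0
10: 111010000010 → 1, fb=1
11: 110100000101 → 1, fb=0
12: 101000001010 → 1, fb=1
13: 010000010101 → 0, fb=1
14: 100000101011 → 1, fb=0
15: 000001010110 → 0, fb=0
16: 000010101100 → 0, fb=0
17: 000101011000 → 0, fb=0
18: 001010110000 → 0, fb=0
19: 010101100000 → 0, fb=0
20: 101011000000 → 1, fb=0
21: 010110000000 → 0, fb=0
22: 101100000000 → 1, fb=1
23: 011000000001 → 0, fb=1
24: 110000000011 → 1, fb=0
25: 100000000110 → 1, fb=1
26: 000000001101 → 0, fb=0
27: 000000011010 → 0, fb=0
28: 000000110100 → 0, fb=1
29: 000001101001 → 0, fb=1
30: 000011010011 → 0, fb=1
31: 000110100111 → 0, fb=0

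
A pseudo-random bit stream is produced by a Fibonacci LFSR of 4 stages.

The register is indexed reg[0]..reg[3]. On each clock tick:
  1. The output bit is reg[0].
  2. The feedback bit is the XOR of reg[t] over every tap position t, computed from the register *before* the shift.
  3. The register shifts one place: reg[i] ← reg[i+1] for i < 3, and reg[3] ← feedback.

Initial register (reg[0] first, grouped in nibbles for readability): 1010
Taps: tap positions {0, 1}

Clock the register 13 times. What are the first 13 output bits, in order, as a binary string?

1010111100010

k : reg_k → out_k, fb_k
0: 1010 → 1, fb=1
1: 0101 → 0, fb=1
2: 1011 → 1, fb=1
3: 0111 → 0, fb=1
4: 1111 → 1, fb=0
5: 1110 → 1, fb=0
6: 1100 → 1, fb=0
7: 1000 → 1, fb=1
8: 0001 → 0, fb=0
9: 0010 → 0, fb=0
10: 0100 → 0, fb=1
11: 1001 → 1, fb=1
12: 0011 → 0, fb=0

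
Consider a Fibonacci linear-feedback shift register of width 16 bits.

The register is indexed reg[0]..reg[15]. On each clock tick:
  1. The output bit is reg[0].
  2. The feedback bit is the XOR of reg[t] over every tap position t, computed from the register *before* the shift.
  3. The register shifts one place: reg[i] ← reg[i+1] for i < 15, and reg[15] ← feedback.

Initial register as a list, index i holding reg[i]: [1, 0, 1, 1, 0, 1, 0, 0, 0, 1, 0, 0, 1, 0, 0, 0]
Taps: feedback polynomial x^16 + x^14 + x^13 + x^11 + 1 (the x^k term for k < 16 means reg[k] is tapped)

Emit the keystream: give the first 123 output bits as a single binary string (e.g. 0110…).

k : reg_k → out_k, fb_k
0: 1011010001001000 → 1, fb=1
1: 0110100010010001 → 0, fb=1
2: 1101000100100011 → 1, fb=0
3: 1010001001000110 → 1, fb=1
4: 0100010010001101 → 0, fb=1
5: 1000100100011011 → 1, fb=1
6: 0001001000110111 → 0, fb=1
7: 0010010001101111 → 0, fb=0
8: 0100100011011110 → 0, fb=1
9: 1001000110111101 → 1, fb=1
10: 0010001101111011 → 0, fb=0
11: 0100011011110110 → 0, fb=1
12: 1000110111101101 → 1, fb=0
13: 0001101111011010 → 0, fb=0
14: 0011011110110100 → 0, fb=0
15: 0110111101101000 → 0, fb=0
16: 1101111011010000 → 1, fb=0
17: 1011110110100000 → 1, fb=1
18: 0111101101000001 → 0, fb=0
19: 1111011010000010 → 1, fb=0
20: 1110110100000100 → 1, fb=0
21: 1101101000001000 → 1, fb=1
22: 1011010000010001 → 1, fb=0
23: 0110100000100010 → 0, fb=1
24: 1101000001000101 → 1, fb=0
25: 1010000010001010 → 1, fb=0
26: 0100000100010100 → 0, fb=0
27: 1000001000101000 → 1, fb=1
28: 0000010001010001 → 0, fb=1
29: 0000100010100011 → 0, fb=1
30: 0001000101000111 → 0, fb=0
31: 0010001010001110 → 0, fb=0
32: 0100010100011100 → 0, fb=0
33: 1000101000111000 → 1, fb=0
34: 0001010001110000 → 0, fb=1
35: 0010100011100001 → 0, fb=0
36: 0101000111000010 → 0, fb=1
37: 1010001110000101 → 1, fb=0
38: 0100011100001010 → 0, fb=1
39: 1000111000010101 → 1, fb=1
40: 0001110000101011 → 0, fb=1
41: 0011100001010111 → 0, fb=1
42: 0111000010101111 → 0, fb=0
43: 1110000101011110 → 1, fb=0
44: 1100001010111100 → 1, fb=1
45: 1000010101111001 → 1, fb=0
46: 0000101011110010 → 0, fb=0
47: 0001010111100100 → 0, fb=1
48: 0010101111001001 → 0, fb=0
49: 0101011110010010 → 0, fb=0
50: 1010111100100100 → 1, fb=0
51: 0101111001001000 → 0, fb=0
52: 1011110010010000 → 1, fb=0
53: 0111100100100000 → 0, fb=0
54: 1111001001000000 → 1, fb=1
55: 1110010010000001 → 1, fb=1
56: 1100100100000011 → 1, fb=0
57: 1001001000000110 → 1, fb=1
58: 0010010000001101 → 0, fb=1
59: 0100100000011011 → 0, fb=0
60: 1001000000110110 → 1, fb=0
61: 0010000001101100 → 0, fb=1
62: 0100000011011001 → 0, fb=1
63: 1000000110110011 → 1, fb=1
64: 0000001101100111 → 0, fb=0
65: 0000011011001110 → 0, fb=0
66: 0000110110011100 → 0, fb=0
67: 0001101100111000 → 0, fb=1
68: 0011011001110001 → 0, fb=1
69: 0110110011100011 → 0, fb=1
70: 1101100111000111 → 1, fb=1
71: 1011001110001111 → 1, fb=1
72: 0110011100011111 → 0, fb=1
73: 1100111000111111 → 1, fb=0
74: 1001110001111110 → 1, fb=0
75: 0011100011111100 → 0, fb=0
76: 0111000111111000 → 0, fb=1
77: 1110001111110001 → 1, fb=0
78: 1100011111100010 → 1, fb=0
79: 1000111111000100 → 1, fb=0
80: 0001111110001000 → 0, fb=0
81: 0011111100010000 → 0, fb=1
82: 0111111000100001 → 0, fb=0
83: 1111110001000010 → 1, fb=0
84: 1111100010000100 → 1, fb=0
85: 1111000100001000 → 1, fb=1
86: 1110001000010001 → 1, fb=0
87: 1100010000100010 → 1, fb=0
88: 1000100001000100 → 1, fb=0
89: 0001000010001000 → 0, fb=0
90: 0010000100010000 → 0, fb=1
91: 0100001000100001 → 0, fb=0
92: 1000010001000010 → 1, fb=0
93: 0000100010000100 → 0, fb=1
94: 0001000100001001 → 0, fb=0
95: 0010001000010010 → 0, fb=0
96: 0100010000100100 → 0, fb=1
97: 1000100001001001 → 1, fb=1
98: 0001000010010011 → 0, fb=0
99: 0010000100100110 → 0, fb=0
100: 0100001001001100 → 0, fb=1
101: 1000010010011001 → 1, fb=0
102: 0000100100110010 → 0, fb=0
103: 0001001001100100 → 0, fb=1
104: 0010010011001001 → 0, fb=0
105: 0100100110010010 → 0, fb=0
106: 1001001100100100 → 1, fb=0
107: 0010011001001000 → 0, fb=0
108: 0100110010010000 → 0, fb=1
109: 1001100100100001 → 1, fb=1
110: 0011001001000011 → 0, fb=1
111: 0110010010000111 → 0, fb=0
112: 1100100100001110 → 1, fb=1
113: 1001001000011101 → 1, fb=1
114: 0010010000111011 → 0, fb=0
115: 0100100001110110 → 0, fb=1
116: 1001000011101101 → 1, fb=0
117: 0010000111011010 → 0, fb=0
118: 0100001110110100 → 0, fb=0
119: 1000011101101000 → 1, fb=1
120: 0000111011010001 → 0, fb=1
121: 0001110110100011 → 0, fb=1
122: 0011101101000111 → 0, fb=0

101101000100100011011110110100000100010100011100001010111100100100000011011001110001111110001000010001000010010011001001000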